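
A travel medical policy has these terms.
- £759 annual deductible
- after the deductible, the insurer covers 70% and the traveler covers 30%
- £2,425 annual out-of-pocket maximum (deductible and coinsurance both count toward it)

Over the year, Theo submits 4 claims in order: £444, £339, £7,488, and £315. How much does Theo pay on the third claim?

#1 (£444): all of it applies to the deductible. Cost to traveler: £444. OOP to date £444.
#2 (£339): deductible takes £315, £24 remains; traveler's 30% is £7.20. Traveler pays £322.20; OOP now £766.20.
#3 (£7,488): deductible already satisfied, so traveler's share is 30% × £7,488 = £2,246.40. That would push OOP to £3,012.60, over the £2,425 cap, so traveler pays £2,425 − £766.20 = £1,658.80.

£1,658.80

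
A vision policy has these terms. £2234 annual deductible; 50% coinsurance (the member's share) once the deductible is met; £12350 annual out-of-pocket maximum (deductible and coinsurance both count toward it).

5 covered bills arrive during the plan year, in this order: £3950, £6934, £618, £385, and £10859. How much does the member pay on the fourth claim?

£192.50

Bill 1, £3950: £2234 finishes the deductible; £1716 goes to coinsurance; 50% of £1716 = £858. Cost to member: £3092. OOP to date £3092.
Bill 2, £6934: deductible already satisfied, so member's share is 50% × £6934 = £3467. Member pays £3467; OOP now £6559.
Bill 3, £618: deductible met; 50% of £618 = £309. Cost to member: £309. OOP to date £6868.
Bill 4, £385: deductible met; 50% of £385 = £192.50. Member owes £192.50 (running OOP £7060.50).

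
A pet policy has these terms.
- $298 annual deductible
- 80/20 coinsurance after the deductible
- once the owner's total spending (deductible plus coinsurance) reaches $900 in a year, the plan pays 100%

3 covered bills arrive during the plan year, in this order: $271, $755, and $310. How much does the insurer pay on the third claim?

$248

Claim 1 — $271: all of it applies to the deductible. Cost to owner: $271. OOP to date $271. Plan pays $271 − $271 = $0.
Claim 2 — $755: $27 to deductible, leaving $728; 20% of $728 = $145.60. Cost to owner: $172.60. OOP to date $443.60. Plan pays $755 − $172.60 = $582.40.
Claim 3 — $310: 20% coinsurance on $310 = $62. Cost to owner: $62. OOP to date $505.60. Plan pays $310 − $62 = $248.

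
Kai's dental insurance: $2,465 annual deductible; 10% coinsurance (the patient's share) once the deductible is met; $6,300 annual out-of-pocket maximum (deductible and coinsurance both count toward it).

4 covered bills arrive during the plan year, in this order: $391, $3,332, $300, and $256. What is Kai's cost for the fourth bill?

Claim 1 — $391: entire amount goes to the deductible. Patient owes $391 (running OOP $391).
Claim 2 — $3,332: $2,074 to deductible, leaving $1,258; 10% of $1,258 = $125.80. Patient owes $2,199.80 (running OOP $2,590.80).
Claim 3 — $300: 10% coinsurance on $300 = $30. Patient owes $30 (running OOP $2,620.80).
Claim 4 — $256: 10% coinsurance on $256 = $25.60. Cost to patient: $25.60. OOP to date $2,646.40.

$25.60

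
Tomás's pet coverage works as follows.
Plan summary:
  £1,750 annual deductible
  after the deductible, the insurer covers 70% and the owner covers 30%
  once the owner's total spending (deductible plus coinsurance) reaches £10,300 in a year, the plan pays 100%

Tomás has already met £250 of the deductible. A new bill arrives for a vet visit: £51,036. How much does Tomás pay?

£250 of the £1,750 deductible is already met, leaving £1,500.
The remaining £49,536 (= £51,036 − £1,500) moves to coinsurance.
Owner's 30% share of £49,536 is £14,860.80.
That puts the owner's cost at £1,500 + £14,860.80 = £16,360.80 before any cap.
Adding £16,360.80 to the £250 already spent would give £16,610.80, which exceeds the £10,300 cap; the owner pays just £10,300 − £250 = £10,050.

£10,050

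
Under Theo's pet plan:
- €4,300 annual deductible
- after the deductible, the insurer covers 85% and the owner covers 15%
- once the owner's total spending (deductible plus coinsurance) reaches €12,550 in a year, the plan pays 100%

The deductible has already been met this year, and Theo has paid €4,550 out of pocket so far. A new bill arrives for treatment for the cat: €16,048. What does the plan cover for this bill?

€13,640.80

The deductible is already satisfied, so the full bill goes to coinsurance.
15% of €16,048 = €2,407.20 falls to the owner.
Year-to-date out-of-pocket becomes €4,550 + €2,407.20 = €6,957.20, still under the €12,550 maximum, so no cap applies.
Insurer pays the balance: €16,048 − €2,407.20 = €13,640.80.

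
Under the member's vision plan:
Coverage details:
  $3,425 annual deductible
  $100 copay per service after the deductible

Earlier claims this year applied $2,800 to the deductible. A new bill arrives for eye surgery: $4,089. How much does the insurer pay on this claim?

$3,364

$2,800 of the $3,425 deductible is already met, leaving $625.
The remaining $3,464 (= $4,089 − $625) moves to the copay.
Copay on this service: $100.
So the member owes $625 + $100 = $725.
The insurer covers the remainder: $4,089 − $725 = $3,364.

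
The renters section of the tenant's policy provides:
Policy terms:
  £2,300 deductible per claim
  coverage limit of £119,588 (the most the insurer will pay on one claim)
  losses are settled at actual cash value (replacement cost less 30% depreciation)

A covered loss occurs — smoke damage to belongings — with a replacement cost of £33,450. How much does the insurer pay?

£21,115

Actual cash value after 30% depreciation: £33,450 × 70% = £23,415.
Subtract the deductible: £23,415 − £2,300 = £21,115.
That's under the £119,588 cap, so the insurer reimburses the full £21,115.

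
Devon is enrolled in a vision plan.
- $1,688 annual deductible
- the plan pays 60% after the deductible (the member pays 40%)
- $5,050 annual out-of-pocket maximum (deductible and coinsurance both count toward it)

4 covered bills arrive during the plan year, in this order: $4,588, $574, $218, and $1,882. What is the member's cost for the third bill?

Claim 1 — $4,588: $1,688 to deductible, leaving $2,900; 40% of $2,900 = $1,160. Member pays $2,848; OOP now $2,848.
Claim 2 — $574: deductible met; 40% of $574 = $229.60. Member owes $229.60 (running OOP $3,077.60).
Claim 3 — $218: deductible met; 40% of $218 = $87.20. Cost to member: $87.20. OOP to date $3,164.80.

$87.20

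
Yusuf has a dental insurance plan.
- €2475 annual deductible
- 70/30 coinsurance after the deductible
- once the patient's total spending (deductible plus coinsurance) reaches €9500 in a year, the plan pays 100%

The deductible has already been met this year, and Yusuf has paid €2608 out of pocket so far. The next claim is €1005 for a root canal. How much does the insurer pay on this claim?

€703.50

With the deductible met, the entire €1005 is subject to coinsurance.
30% of €1005 = €301.50 falls to the patient.
Year-to-date out-of-pocket becomes €2608 + €301.50 = €2909.50, still under the €9500 maximum, so no cap applies.
The plan picks up €1005 − €301.50 = €703.50.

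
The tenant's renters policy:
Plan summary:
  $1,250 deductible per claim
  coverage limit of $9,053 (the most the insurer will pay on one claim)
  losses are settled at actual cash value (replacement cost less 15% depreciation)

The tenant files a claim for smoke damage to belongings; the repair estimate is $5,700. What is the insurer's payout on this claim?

At 15% depreciation, ACV = $5,700 − $855 = $4,845.
Less the $1,250 deductible: $4,845 − $1,250 = $3,595.
$3,595 is within the $9,053 limit, so the insurer pays $3,595.

$3,595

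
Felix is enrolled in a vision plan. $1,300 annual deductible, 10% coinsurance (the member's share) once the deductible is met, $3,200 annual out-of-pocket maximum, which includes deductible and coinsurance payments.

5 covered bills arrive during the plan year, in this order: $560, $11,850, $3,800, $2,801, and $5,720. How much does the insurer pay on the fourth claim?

$2,520.90

Bill 1, $560: fully absorbed by the deductible. Cost to member: $560. OOP to date $560. Plan pays $560 − $560 = $0.
Bill 2, $11,850: deductible takes $740, $11,110 remains; member's 10% is $1,111. Cost to member: $1,851. OOP to date $2,411. Insurer: $11,850 − $1,851 = $9,999.
Bill 3, $3,800: deductible already satisfied, so member's share is 10% × $3,800 = $380. Member owes $380 (running OOP $2,791). Insurer: $3,800 − $380 = $3,420.
Bill 4, $2,801: 10% coinsurance on $2,801 = $280.10. Member pays $280.10; OOP now $3,071.10. Insurer: $2,801 − $280.10 = $2,520.90.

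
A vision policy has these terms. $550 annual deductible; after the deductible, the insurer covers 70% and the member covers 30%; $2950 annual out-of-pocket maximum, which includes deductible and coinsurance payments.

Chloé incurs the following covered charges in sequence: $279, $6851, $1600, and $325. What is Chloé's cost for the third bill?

Bill 1, $279: fully absorbed by the deductible. Member owes $279 (running OOP $279).
Bill 2, $6851: $271 finishes the deductible; $6580 goes to coinsurance; member's 30% is $1974. Member owes $2245 (running OOP $2524).
Bill 3, $1600: deductible already satisfied, so member's share is 30% × $1600 = $480. OOP would hit $3004 > $2950, so the cap limits the member to $2950 − $2524 = $426.

$426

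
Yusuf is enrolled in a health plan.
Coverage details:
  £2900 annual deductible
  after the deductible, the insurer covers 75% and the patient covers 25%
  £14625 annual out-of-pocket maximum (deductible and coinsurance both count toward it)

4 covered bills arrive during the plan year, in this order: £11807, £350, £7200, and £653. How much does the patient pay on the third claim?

Claim 1 (£11807): deductible takes £2900, £8907 remains; patient's 25% is £2226.75. Cost to patient: £5126.75. OOP to date £5126.75.
Claim 2 (£350): 25% coinsurance on £350 = £87.50. Cost to patient: £87.50. OOP to date £5214.25.
Claim 3 (£7200): 25% coinsurance on £7200 = £1800. Patient pays £1800; OOP now £7014.25.

£1800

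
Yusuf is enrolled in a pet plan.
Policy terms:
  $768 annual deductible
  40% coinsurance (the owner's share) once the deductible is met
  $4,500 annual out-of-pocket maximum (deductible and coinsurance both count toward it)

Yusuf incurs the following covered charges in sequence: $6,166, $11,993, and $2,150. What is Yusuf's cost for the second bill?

Claim 1 — $6,166: $768 to deductible, leaving $5,398; coinsurance $5,398 × 40% = $2,159.20. Owner pays $2,927.20; OOP now $2,927.20.
Claim 2 — $11,993: deductible already satisfied, so owner's share is 40% × $11,993 = $4,797.20. OOP would hit $7,724.40 > $4,500, so the cap limits the owner to $4,500 − $2,927.20 = $1,572.80.

$1,572.80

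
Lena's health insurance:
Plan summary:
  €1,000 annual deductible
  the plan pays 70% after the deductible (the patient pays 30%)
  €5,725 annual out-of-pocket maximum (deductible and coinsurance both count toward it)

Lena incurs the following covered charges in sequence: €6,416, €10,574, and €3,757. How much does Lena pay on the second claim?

Claim 1 — €6,416: €1,000 to deductible, leaving €5,416; coinsurance €5,416 × 30% = €1,624.80. Patient pays €2,624.80; OOP now €2,624.80.
Claim 2 — €10,574: deductible already satisfied, so patient's share is 30% × €10,574 = €3,172.20. Adding that to €2,624.80 gives €5,797, past the €5,725 cap; patient pays only €5,725 − €2,624.80 = €3,100.20.

€3,100.20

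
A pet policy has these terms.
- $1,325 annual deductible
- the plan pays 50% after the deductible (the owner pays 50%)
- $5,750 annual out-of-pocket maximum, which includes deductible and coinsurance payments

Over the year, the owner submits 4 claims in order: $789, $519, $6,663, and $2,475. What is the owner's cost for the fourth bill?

$1,102

Claim 1 — $789: entire amount goes to the deductible. Cost to owner: $789. OOP to date $789.
Claim 2 — $519: fully absorbed by the deductible. Owner pays $519; OOP now $1,308.
Claim 3 — $6,663: deductible takes $17, $6,646 remains; owner's 50% is $3,323. Cost to owner: $3,340. OOP to date $4,648.
Claim 4 — $2,475: deductible already satisfied, so owner's share is 50% × $2,475 = $1,237.50. That would push OOP to $5,885.50, over the $5,750 cap, so owner pays $5,750 − $4,648 = $1,102.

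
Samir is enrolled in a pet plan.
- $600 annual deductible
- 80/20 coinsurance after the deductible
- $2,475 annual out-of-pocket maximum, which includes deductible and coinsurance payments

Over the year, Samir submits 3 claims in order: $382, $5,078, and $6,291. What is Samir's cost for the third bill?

$903

Claim 1 — $382: all of it applies to the deductible. Owner owes $382 (running OOP $382).
Claim 2 — $5,078: deductible takes $218, $4,860 remains; owner's 20% is $972. Owner pays $1,190; OOP now $1,572.
Claim 3 — $6,291: deductible met; 20% of $6,291 = $1,258.20. That would push OOP to $2,830.20, over the $2,475 cap, so owner pays $2,475 − $1,572 = $903.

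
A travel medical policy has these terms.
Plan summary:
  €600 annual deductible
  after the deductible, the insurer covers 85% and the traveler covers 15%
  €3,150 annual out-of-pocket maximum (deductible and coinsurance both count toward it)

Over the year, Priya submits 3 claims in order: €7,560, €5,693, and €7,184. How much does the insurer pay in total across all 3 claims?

Claim 1 — €7,560: deductible takes €600, €6,960 remains; coinsurance €6,960 × 15% = €1,044. Traveler pays €1,644; OOP now €1,644. Plan pays €7,560 − €1,644 = €5,916.
Claim 2 — €5,693: 15% coinsurance on €5,693 = €853.95. Cost to traveler: €853.95. OOP to date €2,497.95. Plan pays €5,693 − €853.95 = €4,839.05.
Claim 3 — €7,184: 15% coinsurance on €7,184 = €1,077.60. OOP would hit €3,575.55 > €3,150, so the cap limits the traveler to €3,150 − €2,497.95 = €652.05. Plan pays €7,184 − €652.05 = €6,531.95.
Insurer total: €5,916 + €4,839.05 + €6,531.95 = €17,287.

€17,287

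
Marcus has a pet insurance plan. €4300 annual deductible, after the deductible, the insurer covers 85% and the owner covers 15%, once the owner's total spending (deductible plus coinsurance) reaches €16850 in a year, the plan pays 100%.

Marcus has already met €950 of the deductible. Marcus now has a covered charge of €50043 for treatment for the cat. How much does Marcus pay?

€10353.95

Remaining deductible: €4300 − €950 = €3350.
After the €3350 deductible portion, €50043 − €3350 = €46693 is subject to coinsurance.
15% of €46693 = €7003.95 falls to the owner.
So the owner owes €3350 + €7003.95 = €10353.95 before any cap.
Cumulative spending €950 + €10353.95 = €11303.95 stays under the €16850 maximum.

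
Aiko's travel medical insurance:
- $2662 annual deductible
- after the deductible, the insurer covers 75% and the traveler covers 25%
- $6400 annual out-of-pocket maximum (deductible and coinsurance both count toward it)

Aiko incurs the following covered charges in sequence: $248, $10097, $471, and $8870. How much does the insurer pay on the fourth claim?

$7170.50

#1 ($248): entire amount goes to the deductible. Traveler pays $248; OOP now $248. Insurer: $248 − $248 = $0.
#2 ($10097): deductible takes $2414, $7683 remains; coinsurance $7683 × 25% = $1920.75. Traveler pays $4334.75; OOP now $4582.75. Plan pays $10097 − $4334.75 = $5762.25.
#3 ($471): 25% coinsurance on $471 = $117.75. Traveler pays $117.75; OOP now $4700.50. Plan pays $471 − $117.75 = $353.25.
#4 ($8870): deductible met; 25% of $8870 = $2217.50. Adding that to $4700.50 gives $6918, past the $6400 cap; traveler pays only $6400 − $4700.50 = $1699.50. Plan pays $8870 − $1699.50 = $7170.50.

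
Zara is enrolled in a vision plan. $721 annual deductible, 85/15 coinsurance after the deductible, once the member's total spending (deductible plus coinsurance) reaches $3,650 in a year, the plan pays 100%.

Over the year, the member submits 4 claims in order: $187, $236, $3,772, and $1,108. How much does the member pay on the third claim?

Bill 1, $187: entire amount goes to the deductible. Member owes $187 (running OOP $187).
Bill 2, $236: all of it applies to the deductible. Cost to member: $236. OOP to date $423.
Bill 3, $3,772: $298 finishes the deductible; $3,474 goes to coinsurance; coinsurance $3,474 × 15% = $521.10. Member owes $819.10 (running OOP $1,242.10).

$819.10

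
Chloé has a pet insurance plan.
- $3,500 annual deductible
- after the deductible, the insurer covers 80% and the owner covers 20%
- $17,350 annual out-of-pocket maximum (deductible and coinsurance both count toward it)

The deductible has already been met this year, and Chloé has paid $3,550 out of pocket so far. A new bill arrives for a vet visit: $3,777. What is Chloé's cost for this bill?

$755.40

With the deductible met, the entire $3,777 is subject to coinsurance.
Owner's 20% share of $3,777 is $755.40.
Cumulative spending $3,550 + $755.40 = $4,305.40 stays under the $17,350 maximum.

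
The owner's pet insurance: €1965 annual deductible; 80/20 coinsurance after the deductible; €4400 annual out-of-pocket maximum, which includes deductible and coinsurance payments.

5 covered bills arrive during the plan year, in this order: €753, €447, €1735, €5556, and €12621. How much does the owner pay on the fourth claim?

€1111.20

Bill 1, €753: fully absorbed by the deductible. Cost to owner: €753. OOP to date €753.
Bill 2, €447: fully absorbed by the deductible. Owner owes €447 (running OOP €1200).
Bill 3, €1735: €765 finishes the deductible; €970 goes to coinsurance; coinsurance €970 × 20% = €194. Owner owes €959 (running OOP €2159).
Bill 4, €5556: 20% coinsurance on €5556 = €1111.20. Owner owes €1111.20 (running OOP €3270.20).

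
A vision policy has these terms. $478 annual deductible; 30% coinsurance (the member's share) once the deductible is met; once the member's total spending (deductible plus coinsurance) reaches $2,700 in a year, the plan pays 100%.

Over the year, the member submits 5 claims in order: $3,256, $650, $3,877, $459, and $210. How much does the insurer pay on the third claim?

$2,713.90

Bill 1, $3,256: $478 finishes the deductible; $2,778 goes to coinsurance; 30% of $2,778 = $833.40. Cost to member: $1,311.40. OOP to date $1,311.40. Insurer: $3,256 − $1,311.40 = $1,944.60.
Bill 2, $650: 30% coinsurance on $650 = $195. Member owes $195 (running OOP $1,506.40). Insurer: $650 − $195 = $455.
Bill 3, $3,877: deductible already satisfied, so member's share is 30% × $3,877 = $1,163.10. Member owes $1,163.10 (running OOP $2,669.50). Plan pays $3,877 − $1,163.10 = $2,713.90.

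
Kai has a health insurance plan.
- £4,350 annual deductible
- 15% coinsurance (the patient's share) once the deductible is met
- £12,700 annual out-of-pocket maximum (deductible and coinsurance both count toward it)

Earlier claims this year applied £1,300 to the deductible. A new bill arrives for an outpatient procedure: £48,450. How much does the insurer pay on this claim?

£38,590

£1,300 of the £4,350 deductible is already met, leaving £3,050.
After the £3,050 deductible portion, £48,450 − £3,050 = £45,400 is subject to coinsurance.
Coinsurance: £45,400 × 15% = £6,810.
So the patient owes £3,050 + £6,810 = £9,860 before any cap.
Total out-of-pocket so far would be £1,300 + £9,860 = £11,160, below the £12,700 cap — no reduction.
The insurer covers the remainder: £48,450 − £9,860 = £38,590.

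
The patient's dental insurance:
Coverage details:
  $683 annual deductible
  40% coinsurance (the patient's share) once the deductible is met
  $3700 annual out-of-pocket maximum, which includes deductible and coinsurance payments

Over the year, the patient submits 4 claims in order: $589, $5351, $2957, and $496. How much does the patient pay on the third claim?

Bill 1, $589: all of it applies to the deductible. Cost to patient: $589. OOP to date $589.
Bill 2, $5351: $94 to deductible, leaving $5257; coinsurance $5257 × 40% = $2102.80. Cost to patient: $2196.80. OOP to date $2785.80.
Bill 3, $2957: deductible already satisfied, so patient's share is 40% × $2957 = $1182.80. Adding that to $2785.80 gives $3968.60, past the $3700 cap; patient pays only $3700 − $2785.80 = $914.20.

$914.20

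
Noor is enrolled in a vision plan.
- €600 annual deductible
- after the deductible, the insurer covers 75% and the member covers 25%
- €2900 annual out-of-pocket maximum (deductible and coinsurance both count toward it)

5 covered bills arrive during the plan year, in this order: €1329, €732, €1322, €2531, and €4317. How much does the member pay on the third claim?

€330.50

Bill 1, €1329: €600 to deductible, leaving €729; member's 25% is €182.25. Cost to member: €782.25. OOP to date €782.25.
Bill 2, €732: 25% coinsurance on €732 = €183. Member owes €183 (running OOP €965.25).
Bill 3, €1322: 25% coinsurance on €1322 = €330.50. Member pays €330.50; OOP now €1295.75.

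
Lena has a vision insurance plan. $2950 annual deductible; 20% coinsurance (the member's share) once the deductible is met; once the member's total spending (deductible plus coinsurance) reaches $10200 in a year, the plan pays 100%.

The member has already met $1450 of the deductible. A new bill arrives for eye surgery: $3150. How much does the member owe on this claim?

$1450 of the $2950 deductible is already met, leaving $1500.
That leaves $3150 − $1500 = $1650 for coinsurance.
20% of $1650 = $330 falls to the member.
So the member owes $1500 + $330 = $1830 before any cap.
Year-to-date out-of-pocket becomes $1450 + $1830 = $3280, still under the $10200 maximum, so no cap applies.

$1830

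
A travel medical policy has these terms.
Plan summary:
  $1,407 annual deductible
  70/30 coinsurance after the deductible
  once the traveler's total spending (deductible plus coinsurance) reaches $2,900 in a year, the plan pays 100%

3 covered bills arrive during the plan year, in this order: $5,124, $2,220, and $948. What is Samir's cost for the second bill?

$377.90

Claim 1 — $5,124: deductible takes $1,407, $3,717 remains; 30% of $3,717 = $1,115.10. Cost to traveler: $2,522.10. OOP to date $2,522.10.
Claim 2 — $2,220: deductible already satisfied, so traveler's share is 30% × $2,220 = $666. That would push OOP to $3,188.10, over the $2,900 cap, so traveler pays $2,900 − $2,522.10 = $377.90.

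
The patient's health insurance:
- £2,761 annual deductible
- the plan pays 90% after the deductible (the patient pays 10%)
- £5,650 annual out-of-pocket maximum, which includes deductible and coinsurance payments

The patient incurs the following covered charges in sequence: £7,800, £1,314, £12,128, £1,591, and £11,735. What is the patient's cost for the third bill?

#1 (£7,800): £2,761 to deductible, leaving £5,039; coinsurance £5,039 × 10% = £503.90. Patient pays £3,264.90; OOP now £3,264.90.
#2 (£1,314): 10% coinsurance on £1,314 = £131.40. Patient pays £131.40; OOP now £3,396.30.
#3 (£12,128): 10% coinsurance on £12,128 = £1,212.80. Cost to patient: £1,212.80. OOP to date £4,609.10.

£1,212.80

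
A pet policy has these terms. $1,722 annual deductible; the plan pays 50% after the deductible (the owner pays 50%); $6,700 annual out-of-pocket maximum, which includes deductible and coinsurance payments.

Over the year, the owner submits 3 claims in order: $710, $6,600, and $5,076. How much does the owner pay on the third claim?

$2,184

Bill 1, $710: fully absorbed by the deductible. Cost to owner: $710. OOP to date $710.
Bill 2, $6,600: deductible takes $1,012, $5,588 remains; 50% of $5,588 = $2,794. Owner pays $3,806; OOP now $4,516.
Bill 3, $5,076: 50% coinsurance on $5,076 = $2,538. That would push OOP to $7,054, over the $6,700 cap, so owner pays $6,700 − $4,516 = $2,184.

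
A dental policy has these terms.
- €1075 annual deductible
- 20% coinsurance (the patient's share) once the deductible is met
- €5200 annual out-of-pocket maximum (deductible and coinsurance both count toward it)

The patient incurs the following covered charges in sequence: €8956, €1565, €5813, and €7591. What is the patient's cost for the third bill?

€1162.60

Claim 1 — €8956: deductible takes €1075, €7881 remains; coinsurance €7881 × 20% = €1576.20. Patient owes €2651.20 (running OOP €2651.20).
Claim 2 — €1565: 20% coinsurance on €1565 = €313. Patient owes €313 (running OOP €2964.20).
Claim 3 — €5813: deductible already satisfied, so patient's share is 20% × €5813 = €1162.60. Patient pays €1162.60; OOP now €4126.80.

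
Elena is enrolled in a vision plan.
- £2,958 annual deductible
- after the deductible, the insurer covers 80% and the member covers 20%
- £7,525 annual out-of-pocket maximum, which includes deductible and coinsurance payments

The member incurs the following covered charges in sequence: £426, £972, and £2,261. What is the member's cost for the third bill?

#1 (£426): entire amount goes to the deductible. Member pays £426; OOP now £426.
#2 (£972): fully absorbed by the deductible. Member pays £972; OOP now £1,398.
#3 (£2,261): £1,560 to deductible, leaving £701; 20% of £701 = £140.20. Member pays £1,700.20; OOP now £3,098.20.

£1,700.20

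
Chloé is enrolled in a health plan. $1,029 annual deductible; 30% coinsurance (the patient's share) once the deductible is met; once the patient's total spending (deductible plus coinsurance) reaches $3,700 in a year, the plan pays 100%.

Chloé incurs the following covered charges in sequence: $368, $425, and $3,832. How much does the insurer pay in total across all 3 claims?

$2,517.20

Bill 1, $368: entire amount goes to the deductible. Cost to patient: $368. OOP to date $368. Plan pays $368 − $368 = $0.
Bill 2, $425: entire amount goes to the deductible. Patient pays $425; OOP now $793. Plan pays $425 − $425 = $0.
Bill 3, $3,832: deductible takes $236, $3,596 remains; patient's 30% is $1,078.80. Cost to patient: $1,314.80. OOP to date $2,107.80. Plan pays $3,832 − $1,314.80 = $2,517.20.
Insurer total = bills − patient's total = $4,625 − $2,107.80 = $2,517.20.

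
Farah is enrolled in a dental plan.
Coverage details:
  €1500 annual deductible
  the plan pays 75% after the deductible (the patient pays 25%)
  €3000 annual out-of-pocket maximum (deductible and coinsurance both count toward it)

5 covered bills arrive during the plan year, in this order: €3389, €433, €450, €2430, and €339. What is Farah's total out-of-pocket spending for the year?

€2885.25

#1 (€3389): deductible takes €1500, €1889 remains; patient's 25% is €472.25. Patient owes €1972.25 (running OOP €1972.25).
#2 (€433): deductible already satisfied, so patient's share is 25% × €433 = €108.25. Patient pays €108.25; OOP now €2080.50.
#3 (€450): 25% coinsurance on €450 = €112.50. Cost to patient: €112.50. OOP to date €2193.
#4 (€2430): 25% coinsurance on €2430 = €607.50. Cost to patient: €607.50. OOP to date €2800.50.
#5 (€339): deductible already satisfied, so patient's share is 25% × €339 = €84.75. Cost to patient: €84.75. OOP to date €2885.25.
Summing the patient's payments: €1972.25 + €108.25 + €112.50 + €607.50 + €84.75 = €2885.25.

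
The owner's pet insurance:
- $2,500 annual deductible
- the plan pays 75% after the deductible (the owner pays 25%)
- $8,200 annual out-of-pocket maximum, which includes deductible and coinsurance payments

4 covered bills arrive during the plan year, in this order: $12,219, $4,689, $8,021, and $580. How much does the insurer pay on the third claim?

Claim 1 — $12,219: $2,500 to deductible, leaving $9,719; 25% of $9,719 = $2,429.75. Owner pays $4,929.75; OOP now $4,929.75. Insurer: $12,219 − $4,929.75 = $7,289.25.
Claim 2 — $4,689: deductible met; 25% of $4,689 = $1,172.25. Owner owes $1,172.25 (running OOP $6,102). Insurer: $4,689 − $1,172.25 = $3,516.75.
Claim 3 — $8,021: 25% coinsurance on $8,021 = $2,005.25. Cost to owner: $2,005.25. OOP to date $8,107.25. Insurer: $8,021 − $2,005.25 = $6,015.75.

$6,015.75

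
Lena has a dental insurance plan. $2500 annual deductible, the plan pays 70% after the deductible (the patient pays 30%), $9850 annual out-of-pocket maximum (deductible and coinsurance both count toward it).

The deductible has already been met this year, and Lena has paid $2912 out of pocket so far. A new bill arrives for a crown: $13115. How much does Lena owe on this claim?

$3934.50

With the deductible met, the entire $13115 is subject to coinsurance.
30% of $13115 = $3934.50 falls to the patient.
Total out-of-pocket so far would be $2912 + $3934.50 = $6846.50, below the $9850 cap — no reduction.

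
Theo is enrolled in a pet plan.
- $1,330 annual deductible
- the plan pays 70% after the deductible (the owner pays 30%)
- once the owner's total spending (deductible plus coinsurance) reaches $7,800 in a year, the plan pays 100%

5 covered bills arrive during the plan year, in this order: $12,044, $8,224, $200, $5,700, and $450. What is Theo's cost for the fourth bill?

$728.60

Claim 1 ($12,044): $1,330 finishes the deductible; $10,714 goes to coinsurance; owner's 30% is $3,214.20. Owner pays $4,544.20; OOP now $4,544.20.
Claim 2 ($8,224): deductible already satisfied, so owner's share is 30% × $8,224 = $2,467.20. Cost to owner: $2,467.20. OOP to date $7,011.40.
Claim 3 ($200): 30% coinsurance on $200 = $60. Cost to owner: $60. OOP to date $7,071.40.
Claim 4 ($5,700): deductible met; 30% of $5,700 = $1,710. Adding that to $7,071.40 gives $8,781.40, past the $7,800 cap; owner pays only $7,800 − $7,071.40 = $728.60.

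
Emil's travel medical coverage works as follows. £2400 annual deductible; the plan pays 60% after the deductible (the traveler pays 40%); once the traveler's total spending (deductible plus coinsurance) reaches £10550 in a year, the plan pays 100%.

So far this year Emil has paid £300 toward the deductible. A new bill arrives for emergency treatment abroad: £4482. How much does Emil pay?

Deductible still to meet: £2400 − £300 = £2100.
After the £2100 deductible portion, £4482 − £2100 = £2382 is subject to coinsurance.
Coinsurance: £2382 × 40% = £952.80.
That puts the traveler's cost at £2100 + £952.80 = £3052.80 before any cap.
Year-to-date out-of-pocket becomes £300 + £3052.80 = £3352.80, still under the £10550 maximum, so no cap applies.

£3052.80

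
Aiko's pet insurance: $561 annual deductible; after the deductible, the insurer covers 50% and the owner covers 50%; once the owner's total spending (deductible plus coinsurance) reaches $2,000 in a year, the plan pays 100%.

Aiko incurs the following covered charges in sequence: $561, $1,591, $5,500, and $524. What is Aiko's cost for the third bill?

$643.50

Claim 1 ($561): fully absorbed by the deductible. Owner owes $561 (running OOP $561).
Claim 2 ($1,591): deductible met; 50% of $1,591 = $795.50. Owner pays $795.50; OOP now $1,356.50.
Claim 3 ($5,500): deductible met; 50% of $5,500 = $2,750. That would push OOP to $4,106.50, over the $2,000 cap, so owner pays $2,000 − $1,356.50 = $643.50.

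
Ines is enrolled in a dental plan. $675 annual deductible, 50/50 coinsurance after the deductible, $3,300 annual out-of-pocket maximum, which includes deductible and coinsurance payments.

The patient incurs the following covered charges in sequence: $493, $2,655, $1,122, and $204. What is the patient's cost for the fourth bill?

#1 ($493): all of it applies to the deductible. Patient pays $493; OOP now $493.
#2 ($2,655): deductible takes $182, $2,473 remains; patient's 50% is $1,236.50. Cost to patient: $1,418.50. OOP to date $1,911.50.
#3 ($1,122): 50% coinsurance on $1,122 = $561. Patient pays $561; OOP now $2,472.50.
#4 ($204): deductible already satisfied, so patient's share is 50% × $204 = $102. Patient owes $102 (running OOP $2,574.50).

$102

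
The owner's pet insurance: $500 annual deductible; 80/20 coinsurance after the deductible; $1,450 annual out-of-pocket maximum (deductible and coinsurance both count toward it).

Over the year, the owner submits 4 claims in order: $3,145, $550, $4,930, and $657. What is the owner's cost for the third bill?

$311

Claim 1 — $3,145: $500 finishes the deductible; $2,645 goes to coinsurance; owner's 20% is $529. Owner pays $1,029; OOP now $1,029.
Claim 2 — $550: deductible already satisfied, so owner's share is 20% × $550 = $110. Owner pays $110; OOP now $1,139.
Claim 3 — $4,930: deductible met; 20% of $4,930 = $986. OOP would hit $2,125 > $1,450, so the cap limits the owner to $1,450 − $1,139 = $311.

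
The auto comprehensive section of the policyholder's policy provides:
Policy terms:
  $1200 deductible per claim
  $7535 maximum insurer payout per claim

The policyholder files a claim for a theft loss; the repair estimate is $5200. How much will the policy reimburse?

$4000

After the deductible, $5200 − $1200 = $4000 remains.
That's under the $7535 cap, so the insurer reimburses the full $4000.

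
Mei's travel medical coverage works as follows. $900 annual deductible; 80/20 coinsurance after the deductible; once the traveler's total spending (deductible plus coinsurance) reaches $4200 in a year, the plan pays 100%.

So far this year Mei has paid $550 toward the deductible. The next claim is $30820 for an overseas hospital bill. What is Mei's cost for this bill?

$3650

Deductible still to meet: $900 − $550 = $350.
The remaining $30470 (= $30820 − $350) moves to coinsurance.
20% of $30470 = $6094 falls to the traveler.
That puts the traveler's cost at $350 + $6094 = $6444 before any cap.
Year-to-date out-of-pocket would reach $550 + $6444 = $6994, above the $4200 maximum, so the traveler pays only $4200 − $550 = $3650.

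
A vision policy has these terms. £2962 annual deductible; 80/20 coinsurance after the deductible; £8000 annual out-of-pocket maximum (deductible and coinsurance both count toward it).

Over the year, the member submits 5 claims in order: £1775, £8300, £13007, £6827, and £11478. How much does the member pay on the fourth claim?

£1014

#1 (£1775): fully absorbed by the deductible. Member pays £1775; OOP now £1775.
#2 (£8300): £1187 to deductible, leaving £7113; 20% of £7113 = £1422.60. Member pays £2609.60; OOP now £4384.60.
#3 (£13007): deductible already satisfied, so member's share is 20% × £13007 = £2601.40. Member pays £2601.40; OOP now £6986.
#4 (£6827): 20% coinsurance on £6827 = £1365.40. Adding that to £6986 gives £8351.40, past the £8000 cap; member pays only £8000 − £6986 = £1014.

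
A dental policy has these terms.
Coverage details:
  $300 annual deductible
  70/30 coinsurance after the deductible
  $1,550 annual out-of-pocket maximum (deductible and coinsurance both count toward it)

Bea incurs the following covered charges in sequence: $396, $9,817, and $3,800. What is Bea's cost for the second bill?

Claim 1 ($396): deductible takes $300, $96 remains; patient's 30% is $28.80. Cost to patient: $328.80. OOP to date $328.80.
Claim 2 ($9,817): 30% coinsurance on $9,817 = $2,945.10. That would push OOP to $3,273.90, over the $1,550 cap, so patient pays $1,550 − $328.80 = $1,221.20.

$1,221.20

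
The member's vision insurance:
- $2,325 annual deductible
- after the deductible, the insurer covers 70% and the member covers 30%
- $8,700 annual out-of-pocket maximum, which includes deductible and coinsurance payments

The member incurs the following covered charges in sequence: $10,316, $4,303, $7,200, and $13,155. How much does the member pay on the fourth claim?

$526.80

Claim 1 — $10,316: $2,325 to deductible, leaving $7,991; coinsurance $7,991 × 30% = $2,397.30. Cost to member: $4,722.30. OOP to date $4,722.30.
Claim 2 — $4,303: deductible met; 30% of $4,303 = $1,290.90. Member owes $1,290.90 (running OOP $6,013.20).
Claim 3 — $7,200: deductible already satisfied, so member's share is 30% × $7,200 = $2,160. Member owes $2,160 (running OOP $8,173.20).
Claim 4 — $13,155: 30% coinsurance on $13,155 = $3,946.50. Adding that to $8,173.20 gives $12,119.70, past the $8,700 cap; member pays only $8,700 − $8,173.20 = $526.80.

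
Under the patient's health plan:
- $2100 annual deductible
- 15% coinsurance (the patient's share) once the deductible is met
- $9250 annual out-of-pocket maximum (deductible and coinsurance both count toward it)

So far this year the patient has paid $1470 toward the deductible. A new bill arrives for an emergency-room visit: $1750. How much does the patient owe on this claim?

$798

Deductible still to meet: $2100 − $1470 = $630.
That leaves $1750 − $630 = $1120 for coinsurance.
Coinsurance: $1120 × 15% = $168.
So the patient owes $630 + $168 = $798 before any cap.
Year-to-date out-of-pocket becomes $1470 + $798 = $2268, still under the $9250 maximum, so no cap applies.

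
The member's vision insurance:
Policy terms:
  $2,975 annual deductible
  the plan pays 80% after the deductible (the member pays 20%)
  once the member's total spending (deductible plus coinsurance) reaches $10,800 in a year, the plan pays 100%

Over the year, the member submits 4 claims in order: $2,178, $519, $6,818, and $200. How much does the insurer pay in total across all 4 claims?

Claim 1 ($2,178): all of it applies to the deductible. Cost to member: $2,178. OOP to date $2,178. Plan pays $2,178 − $2,178 = $0.
Claim 2 ($519): fully absorbed by the deductible. Cost to member: $519. OOP to date $2,697. Plan pays $519 − $519 = $0.
Claim 3 ($6,818): $278 to deductible, leaving $6,540; 20% of $6,540 = $1,308. Member pays $1,586; OOP now $4,283. Insurer: $6,818 − $1,586 = $5,232.
Claim 4 ($200): 20% coinsurance on $200 = $40. Member owes $40 (running OOP $4,323). Insurer: $200 − $40 = $160.
Insurer total = bills − member's total = $9,715 − $4,323 = $5,392.

$5,392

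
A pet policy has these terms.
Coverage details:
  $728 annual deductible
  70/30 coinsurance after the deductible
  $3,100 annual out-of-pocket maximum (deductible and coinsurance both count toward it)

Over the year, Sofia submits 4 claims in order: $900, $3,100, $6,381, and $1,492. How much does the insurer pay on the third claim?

$4,990.60

#1 ($900): $728 to deductible, leaving $172; 30% of $172 = $51.60. Cost to owner: $779.60. OOP to date $779.60. Insurer: $900 − $779.60 = $120.40.
#2 ($3,100): deductible already satisfied, so owner's share is 30% × $3,100 = $930. Owner pays $930; OOP now $1,709.60. Insurer: $3,100 − $930 = $2,170.
#3 ($6,381): deductible met; 30% of $6,381 = $1,914.30. Adding that to $1,709.60 gives $3,623.90, past the $3,100 cap; owner pays only $3,100 − $1,709.60 = $1,390.40. Plan pays $6,381 − $1,390.40 = $4,990.60.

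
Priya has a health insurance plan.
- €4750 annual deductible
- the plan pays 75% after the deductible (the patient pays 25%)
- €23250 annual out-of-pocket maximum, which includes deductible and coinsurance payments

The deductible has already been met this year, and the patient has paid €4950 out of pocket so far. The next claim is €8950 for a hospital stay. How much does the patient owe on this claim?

€2237.50

The deductible is already satisfied, so the full bill goes to coinsurance.
Patient's 25% share of €8950 is €2237.50.
Year-to-date out-of-pocket becomes €4950 + €2237.50 = €7187.50, still under the €23250 maximum, so no cap applies.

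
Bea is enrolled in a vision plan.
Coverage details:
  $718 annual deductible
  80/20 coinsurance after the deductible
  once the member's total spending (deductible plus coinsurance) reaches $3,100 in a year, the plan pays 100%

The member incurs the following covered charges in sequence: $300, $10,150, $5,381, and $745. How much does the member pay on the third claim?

Claim 1 ($300): all of it applies to the deductible. Member owes $300 (running OOP $300).
Claim 2 ($10,150): $418 to deductible, leaving $9,732; 20% of $9,732 = $1,946.40. Member owes $2,364.40 (running OOP $2,664.40).
Claim 3 ($5,381): deductible already satisfied, so member's share is 20% × $5,381 = $1,076.20. Adding that to $2,664.40 gives $3,740.60, past the $3,100 cap; member pays only $3,100 − $2,664.40 = $435.60.

$435.60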